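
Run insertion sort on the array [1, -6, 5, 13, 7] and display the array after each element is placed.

First element 1 is already 'sorted'
Insert -6: shifted 1 elements -> [-6, 1, 5, 13, 7]
Insert 5: shifted 0 elements -> [-6, 1, 5, 13, 7]
Insert 13: shifted 0 elements -> [-6, 1, 5, 13, 7]
Insert 7: shifted 1 elements -> [-6, 1, 5, 7, 13]


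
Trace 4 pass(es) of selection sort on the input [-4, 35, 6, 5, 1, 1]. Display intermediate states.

Pass 1: Select minimum -4 at index 0, swap -> [-4, 35, 6, 5, 1, 1]
Pass 2: Select minimum 1 at index 4, swap -> [-4, 1, 6, 5, 35, 1]
Pass 3: Select minimum 1 at index 5, swap -> [-4, 1, 1, 5, 35, 6]
Pass 4: Select minimum 5 at index 3, swap -> [-4, 1, 1, 5, 35, 6]


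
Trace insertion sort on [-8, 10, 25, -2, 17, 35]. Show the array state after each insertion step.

First element -8 is already 'sorted'
Insert 10: shifted 0 elements -> [-8, 10, 25, -2, 17, 35]
Insert 25: shifted 0 elements -> [-8, 10, 25, -2, 17, 35]
Insert -2: shifted 2 elements -> [-8, -2, 10, 25, 17, 35]
Insert 17: shifted 1 elements -> [-8, -2, 10, 17, 25, 35]
Insert 35: shifted 0 elements -> [-8, -2, 10, 17, 25, 35]


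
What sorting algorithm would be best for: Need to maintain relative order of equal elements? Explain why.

Best choice: Merge sort or Insertion sort
Reason: Both are stable; quicksort and heapsort are not stable


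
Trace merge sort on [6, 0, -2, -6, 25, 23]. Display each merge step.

Divide and conquer:
  Merge [0] + [-2] -> [-2, 0]
  Merge [6] + [-2, 0] -> [-2, 0, 6]
  Merge [25] + [23] -> [23, 25]
  Merge [-6] + [23, 25] -> [-6, 23, 25]
  Merge [-2, 0, 6] + [-6, 23, 25] -> [-6, -2, 0, 6, 23, 25]


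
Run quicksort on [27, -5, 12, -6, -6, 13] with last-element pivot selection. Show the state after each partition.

Partition 1: pivot=13 at index 4 -> [-5, 12, -6, -6, 13, 27]
Partition 2: pivot=-6 at index 1 -> [-6, -6, -5, 12, 13, 27]
Partition 3: pivot=12 at index 3 -> [-6, -6, -5, 12, 13, 27]


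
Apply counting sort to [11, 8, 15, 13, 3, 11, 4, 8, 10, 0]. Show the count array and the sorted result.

Count array: [1, 0, 0, 1, 1, 0, 0, 0, 2, 0, 1, 2, 0, 1, 0, 1]
(count[i] = number of elements equal to i)
Cumulative count: [1, 1, 1, 2, 3, 3, 3, 3, 5, 5, 6, 8, 8, 9, 9, 10]
Sorted: [0, 3, 4, 8, 8, 10, 11, 11, 13, 15]


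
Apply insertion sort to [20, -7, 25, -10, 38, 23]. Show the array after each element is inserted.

First element 20 is already 'sorted'
Insert -7: shifted 1 elements -> [-7, 20, 25, -10, 38, 23]
Insert 25: shifted 0 elements -> [-7, 20, 25, -10, 38, 23]
Insert -10: shifted 3 elements -> [-10, -7, 20, 25, 38, 23]
Insert 38: shifted 0 elements -> [-10, -7, 20, 25, 38, 23]
Insert 23: shifted 2 elements -> [-10, -7, 20, 23, 25, 38]


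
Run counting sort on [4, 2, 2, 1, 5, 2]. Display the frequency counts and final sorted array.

Count array: [0, 1, 3, 0, 1, 1]
(count[i] = number of elements equal to i)
Cumulative count: [0, 1, 4, 4, 5, 6]
Sorted: [1, 2, 2, 2, 4, 5]


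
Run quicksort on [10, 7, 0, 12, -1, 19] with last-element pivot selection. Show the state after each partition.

Partition 1: pivot=19 at index 5 -> [10, 7, 0, 12, -1, 19]
Partition 2: pivot=-1 at index 0 -> [-1, 7, 0, 12, 10, 19]
Partition 3: pivot=10 at index 3 -> [-1, 7, 0, 10, 12, 19]
Partition 4: pivot=0 at index 1 -> [-1, 0, 7, 10, 12, 19]


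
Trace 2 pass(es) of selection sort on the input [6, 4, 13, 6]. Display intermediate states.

Pass 1: Select minimum 4 at index 1, swap -> [4, 6, 13, 6]
Pass 2: Select minimum 6 at index 1, swap -> [4, 6, 13, 6]


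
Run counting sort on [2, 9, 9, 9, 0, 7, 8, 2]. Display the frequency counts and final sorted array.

Count array: [1, 0, 2, 0, 0, 0, 0, 1, 1, 3]
(count[i] = number of elements equal to i)
Cumulative count: [1, 1, 3, 3, 3, 3, 3, 4, 5, 8]
Sorted: [0, 2, 2, 7, 8, 9, 9, 9]


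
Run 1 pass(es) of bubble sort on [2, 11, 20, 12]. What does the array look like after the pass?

After pass 1: [2, 11, 12, 20] (1 swaps)
Total swaps: 1


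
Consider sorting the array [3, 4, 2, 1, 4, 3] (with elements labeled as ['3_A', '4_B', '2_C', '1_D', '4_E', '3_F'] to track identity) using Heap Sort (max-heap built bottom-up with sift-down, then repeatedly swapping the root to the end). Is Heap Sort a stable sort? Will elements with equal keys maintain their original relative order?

Trace Heap Sort on the labeled array (the key is the number; the letter only tracks identity):
  Build max-heap: [4_B, 4_E, 3_F, 1_D, 3_A, 2_C]
  Swap root 4_B to index 5, re-heapify first 5 -> [4_E, 3_A, 3_F, 1_D, 2_C, 4_B]
  Swap root 4_E to index 4, re-heapify first 4 -> [3_A, 2_C, 3_F, 1_D, 4_E, 4_B]
  Swap root 3_A to index 3, re-heapify first 3 -> [3_F, 2_C, 1_D, 3_A, 4_E, 4_B]
  Swap root 3_F to index 2, re-heapify first 2 -> [2_C, 1_D, 3_F, 3_A, 4_E, 4_B]
  Swap root 2_C to index 1, re-heapify first 1 -> [1_D, 2_C, 3_F, 3_A, 4_E, 4_B]
Final order: [1_D, 2_C, 3_F, 3_A, 4_E, 4_B]
Equal keys:
  value 3: originally 3_A, 3_F; after sorting 3_F, 3_A -> order changed
  value 4: originally 4_B, 4_E; after sorting 4_E, 4_B -> order changed
Equal keys were reordered, so Heap Sort is not stable: heap construction and root-to-end swaps move elements without regard to the original order of equal keys. (One such input is enough; an unstable sort may happen to preserve order on other inputs, but it gives no guarantee.)
Answer: Not stable


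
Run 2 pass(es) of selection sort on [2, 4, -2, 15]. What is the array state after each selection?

Pass 1: Select minimum -2 at index 2, swap -> [-2, 4, 2, 15]
Pass 2: Select minimum 2 at index 2, swap -> [-2, 2, 4, 15]


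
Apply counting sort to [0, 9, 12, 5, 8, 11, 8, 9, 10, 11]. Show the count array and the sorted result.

Count array: [1, 0, 0, 0, 0, 1, 0, 0, 2, 2, 1, 2, 1]
(count[i] = number of elements equal to i)
Cumulative count: [1, 1, 1, 1, 1, 2, 2, 2, 4, 6, 7, 9, 10]
Sorted: [0, 5, 8, 8, 9, 9, 10, 11, 11, 12]


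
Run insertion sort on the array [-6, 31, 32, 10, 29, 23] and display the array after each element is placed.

First element -6 is already 'sorted'
Insert 31: shifted 0 elements -> [-6, 31, 32, 10, 29, 23]
Insert 32: shifted 0 elements -> [-6, 31, 32, 10, 29, 23]
Insert 10: shifted 2 elements -> [-6, 10, 31, 32, 29, 23]
Insert 29: shifted 2 elements -> [-6, 10, 29, 31, 32, 23]
Insert 23: shifted 3 elements -> [-6, 10, 23, 29, 31, 32]


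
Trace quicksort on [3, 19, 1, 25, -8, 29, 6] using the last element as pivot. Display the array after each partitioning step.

Partition 1: pivot=6 at index 3 -> [3, 1, -8, 6, 19, 29, 25]
Partition 2: pivot=-8 at index 0 -> [-8, 1, 3, 6, 19, 29, 25]
Partition 3: pivot=3 at index 2 -> [-8, 1, 3, 6, 19, 29, 25]
Partition 4: pivot=25 at index 5 -> [-8, 1, 3, 6, 19, 25, 29]


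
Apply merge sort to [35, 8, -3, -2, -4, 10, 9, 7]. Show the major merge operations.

Divide and conquer:
  Merge [35] + [8] -> [8, 35]
  Merge [-3] + [-2] -> [-3, -2]
  Merge [8, 35] + [-3, -2] -> [-3, -2, 8, 35]
  Merge [-4] + [10] -> [-4, 10]
  Merge [9] + [7] -> [7, 9]
  Merge [-4, 10] + [7, 9] -> [-4, 7, 9, 10]
  Merge [-3, -2, 8, 35] + [-4, 7, 9, 10] -> [-4, -3, -2, 7, 8, 9, 10, 35]


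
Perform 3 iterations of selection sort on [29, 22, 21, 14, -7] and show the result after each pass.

Pass 1: Select minimum -7 at index 4, swap -> [-7, 22, 21, 14, 29]
Pass 2: Select minimum 14 at index 3, swap -> [-7, 14, 21, 22, 29]
Pass 3: Select minimum 21 at index 2, swap -> [-7, 14, 21, 22, 29]


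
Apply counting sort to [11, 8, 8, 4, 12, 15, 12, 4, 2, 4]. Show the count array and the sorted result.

Count array: [0, 0, 1, 0, 3, 0, 0, 0, 2, 0, 0, 1, 2, 0, 0, 1]
(count[i] = number of elements equal to i)
Cumulative count: [0, 0, 1, 1, 4, 4, 4, 4, 6, 6, 6, 7, 9, 9, 9, 10]
Sorted: [2, 4, 4, 4, 8, 8, 11, 12, 12, 15]


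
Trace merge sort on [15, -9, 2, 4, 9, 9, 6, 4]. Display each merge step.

Divide and conquer:
  Merge [15] + [-9] -> [-9, 15]
  Merge [2] + [4] -> [2, 4]
  Merge [-9, 15] + [2, 4] -> [-9, 2, 4, 15]
  Merge [9] + [9] -> [9, 9]
  Merge [6] + [4] -> [4, 6]
  Merge [9, 9] + [4, 6] -> [4, 6, 9, 9]
  Merge [-9, 2, 4, 15] + [4, 6, 9, 9] -> [-9, 2, 4, 4, 6, 9, 9, 15]


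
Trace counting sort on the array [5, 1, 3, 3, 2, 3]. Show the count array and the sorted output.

Count array: [0, 1, 1, 3, 0, 1]
(count[i] = number of elements equal to i)
Cumulative count: [0, 1, 2, 5, 5, 6]
Sorted: [1, 2, 3, 3, 3, 5]


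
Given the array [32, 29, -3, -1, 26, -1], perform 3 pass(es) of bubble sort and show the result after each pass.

After pass 1: [29, -3, -1, 26, -1, 32] (5 swaps)
After pass 2: [-3, -1, 26, -1, 29, 32] (4 swaps)
After pass 3: [-3, -1, -1, 26, 29, 32] (1 swaps)
Total swaps: 10


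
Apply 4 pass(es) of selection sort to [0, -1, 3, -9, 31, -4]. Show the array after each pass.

Pass 1: Select minimum -9 at index 3, swap -> [-9, -1, 3, 0, 31, -4]
Pass 2: Select minimum -4 at index 5, swap -> [-9, -4, 3, 0, 31, -1]
Pass 3: Select minimum -1 at index 5, swap -> [-9, -4, -1, 0, 31, 3]
Pass 4: Select minimum 0 at index 3, swap -> [-9, -4, -1, 0, 31, 3]


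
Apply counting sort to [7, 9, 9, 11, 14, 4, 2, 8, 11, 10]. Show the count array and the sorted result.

Count array: [0, 0, 1, 0, 1, 0, 0, 1, 1, 2, 1, 2, 0, 0, 1]
(count[i] = number of elements equal to i)
Cumulative count: [0, 0, 1, 1, 2, 2, 2, 3, 4, 6, 7, 9, 9, 9, 10]
Sorted: [2, 4, 7, 8, 9, 9, 10, 11, 11, 14]


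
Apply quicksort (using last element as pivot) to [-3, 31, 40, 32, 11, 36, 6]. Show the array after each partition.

Partition 1: pivot=6 at index 1 -> [-3, 6, 40, 32, 11, 36, 31]
Partition 2: pivot=31 at index 3 -> [-3, 6, 11, 31, 40, 36, 32]
Partition 3: pivot=32 at index 4 -> [-3, 6, 11, 31, 32, 36, 40]
Partition 4: pivot=40 at index 6 -> [-3, 6, 11, 31, 32, 36, 40]


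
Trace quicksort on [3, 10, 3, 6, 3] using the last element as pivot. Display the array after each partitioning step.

Partition 1: pivot=3 at index 2 -> [3, 3, 3, 6, 10]
Partition 2: pivot=3 at index 1 -> [3, 3, 3, 6, 10]
Partition 3: pivot=10 at index 4 -> [3, 3, 3, 6, 10]


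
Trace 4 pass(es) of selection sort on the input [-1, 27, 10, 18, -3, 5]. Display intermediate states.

Pass 1: Select minimum -3 at index 4, swap -> [-3, 27, 10, 18, -1, 5]
Pass 2: Select minimum -1 at index 4, swap -> [-3, -1, 10, 18, 27, 5]
Pass 3: Select minimum 5 at index 5, swap -> [-3, -1, 5, 18, 27, 10]
Pass 4: Select minimum 10 at index 5, swap -> [-3, -1, 5, 10, 27, 18]


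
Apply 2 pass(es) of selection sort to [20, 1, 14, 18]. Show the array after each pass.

Pass 1: Select minimum 1 at index 1, swap -> [1, 20, 14, 18]
Pass 2: Select minimum 14 at index 2, swap -> [1, 14, 20, 18]


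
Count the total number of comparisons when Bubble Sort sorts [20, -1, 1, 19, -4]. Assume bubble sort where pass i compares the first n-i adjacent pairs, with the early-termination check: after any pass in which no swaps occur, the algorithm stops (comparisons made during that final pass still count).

Pass 1: compare adjacent pairs (0,1)..(3,4) = 4 comparison(s), 4 swap(s) -> [-1, 1, 19, -4, 20]
Pass 2: compare adjacent pairs (0,1)..(2,3) = 3 comparison(s), 1 swap(s) -> [-1, 1, -4, 19, 20]
Pass 3: compare adjacent pairs (0,1)..(1,2) = 2 comparison(s), 1 swap(s) -> [-1, -4, 1, 19, 20]
Pass 4: compare adjacent pairs (0,1)..(0,1) = 1 comparison(s), 1 swap(s) -> [-4, -1, 1, 19, 20]
Every pass made at least one swap, so all n-1 passes run.
Total comparisons: 4 + 3 + 2 + 1 = 10


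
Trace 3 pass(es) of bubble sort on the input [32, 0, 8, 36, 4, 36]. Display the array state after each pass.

After pass 1: [0, 8, 32, 4, 36, 36] (3 swaps)
After pass 2: [0, 8, 4, 32, 36, 36] (1 swaps)
After pass 3: [0, 4, 8, 32, 36, 36] (1 swaps)
Total swaps: 5


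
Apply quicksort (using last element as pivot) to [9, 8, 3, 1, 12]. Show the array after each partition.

Partition 1: pivot=12 at index 4 -> [9, 8, 3, 1, 12]
Partition 2: pivot=1 at index 0 -> [1, 8, 3, 9, 12]
Partition 3: pivot=9 at index 3 -> [1, 8, 3, 9, 12]
Partition 4: pivot=3 at index 1 -> [1, 3, 8, 9, 12]


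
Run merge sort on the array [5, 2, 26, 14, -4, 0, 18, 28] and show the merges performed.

Divide and conquer:
  Merge [5] + [2] -> [2, 5]
  Merge [26] + [14] -> [14, 26]
  Merge [2, 5] + [14, 26] -> [2, 5, 14, 26]
  Merge [-4] + [0] -> [-4, 0]
  Merge [18] + [28] -> [18, 28]
  Merge [-4, 0] + [18, 28] -> [-4, 0, 18, 28]
  Merge [2, 5, 14, 26] + [-4, 0, 18, 28] -> [-4, 0, 2, 5, 14, 18, 26, 28]


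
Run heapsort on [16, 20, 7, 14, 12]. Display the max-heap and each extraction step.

Build heap: [20, 16, 7, 14, 12]
Extract 20: [16, 14, 7, 12, 20]
Extract 16: [14, 12, 7, 16, 20]
Extract 14: [12, 7, 14, 16, 20]
Extract 12: [7, 12, 14, 16, 20]


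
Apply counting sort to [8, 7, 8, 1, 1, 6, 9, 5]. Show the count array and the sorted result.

Count array: [0, 2, 0, 0, 0, 1, 1, 1, 2, 1]
(count[i] = number of elements equal to i)
Cumulative count: [0, 2, 2, 2, 2, 3, 4, 5, 7, 8]
Sorted: [1, 1, 5, 6, 7, 8, 8, 9]


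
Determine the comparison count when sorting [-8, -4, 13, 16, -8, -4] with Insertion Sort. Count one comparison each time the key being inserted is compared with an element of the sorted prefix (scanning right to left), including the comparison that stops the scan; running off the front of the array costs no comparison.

Insert -4: -8 <= -4 (stop) = 1 comparison(s) -> [-8, -4, 13, 16, -8, -4]
Insert 13: -4 <= 13 (stop) = 1 comparison(s) -> [-8, -4, 13, 16, -8, -4]
Insert 16: 13 <= 16 (stop) = 1 comparison(s) -> [-8, -4, 13, 16, -8, -4]
Insert -8: 16 > -8 (shift), 13 > -8 (shift), -4 > -8 (shift), -8 <= -8 (stop) = 4 comparison(s) -> [-8, -8, -4, 13, 16, -4]
Insert -4: 16 > -4 (shift), 13 > -4 (shift), -4 <= -4 (stop) = 3 comparison(s) -> [-8, -8, -4, -4, 13, 16]
Total comparisons: 1 + 1 + 1 + 4 + 3 = 10


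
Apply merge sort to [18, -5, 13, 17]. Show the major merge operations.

Divide and conquer:
  Merge [18] + [-5] -> [-5, 18]
  Merge [13] + [17] -> [13, 17]
  Merge [-5, 18] + [13, 17] -> [-5, 13, 17, 18]


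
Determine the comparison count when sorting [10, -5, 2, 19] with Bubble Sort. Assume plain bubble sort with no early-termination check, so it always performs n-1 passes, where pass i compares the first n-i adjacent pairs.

Pass 1: compare adjacent pairs (0,1)..(2,3) = 3 comparison(s), 2 swap(s) -> [-5, 2, 10, 19]
Pass 2: compare adjacent pairs (0,1)..(1,2) = 2 comparison(s), 0 swap(s) -> [-5, 2, 10, 19]
Pass 3: compare adjacent pairs (0,1)..(0,1) = 1 comparison(s), 0 swap(s) -> [-5, 2, 10, 19]
Total comparisons: 3 + 2 + 1 = 6


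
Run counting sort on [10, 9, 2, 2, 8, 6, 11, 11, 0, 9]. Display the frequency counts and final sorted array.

Count array: [1, 0, 2, 0, 0, 0, 1, 0, 1, 2, 1, 2]
(count[i] = number of elements equal to i)
Cumulative count: [1, 1, 3, 3, 3, 3, 4, 4, 5, 7, 8, 10]
Sorted: [0, 2, 2, 6, 8, 9, 9, 10, 11, 11]


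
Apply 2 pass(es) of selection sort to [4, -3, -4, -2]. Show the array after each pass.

Pass 1: Select minimum -4 at index 2, swap -> [-4, -3, 4, -2]
Pass 2: Select minimum -3 at index 1, swap -> [-4, -3, 4, -2]


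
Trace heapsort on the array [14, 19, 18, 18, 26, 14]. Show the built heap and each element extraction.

Build heap: [26, 19, 18, 18, 14, 14]
Extract 26: [19, 18, 18, 14, 14, 26]
Extract 19: [18, 14, 18, 14, 19, 26]
Extract 18: [18, 14, 14, 18, 19, 26]
Extract 18: [14, 14, 18, 18, 19, 26]
Extract 14: [14, 14, 18, 18, 19, 26]


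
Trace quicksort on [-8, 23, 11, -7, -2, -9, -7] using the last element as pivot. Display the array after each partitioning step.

Partition 1: pivot=-7 at index 3 -> [-8, -7, -9, -7, -2, 11, 23]
Partition 2: pivot=-9 at index 0 -> [-9, -7, -8, -7, -2, 11, 23]
Partition 3: pivot=-8 at index 1 -> [-9, -8, -7, -7, -2, 11, 23]
Partition 4: pivot=23 at index 6 -> [-9, -8, -7, -7, -2, 11, 23]
Partition 5: pivot=11 at index 5 -> [-9, -8, -7, -7, -2, 11, 23]


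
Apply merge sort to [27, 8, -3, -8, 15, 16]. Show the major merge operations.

Divide and conquer:
  Merge [8] + [-3] -> [-3, 8]
  Merge [27] + [-3, 8] -> [-3, 8, 27]
  Merge [15] + [16] -> [15, 16]
  Merge [-8] + [15, 16] -> [-8, 15, 16]
  Merge [-3, 8, 27] + [-8, 15, 16] -> [-8, -3, 8, 15, 16, 27]


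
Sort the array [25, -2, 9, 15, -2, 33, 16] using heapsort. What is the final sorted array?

Build heap: [33, 15, 25, -2, -2, 9, 16]
Extract 33: [25, 15, 16, -2, -2, 9, 33]
Extract 25: [16, 15, 9, -2, -2, 25, 33]
Extract 16: [15, -2, 9, -2, 16, 25, 33]
Extract 15: [9, -2, -2, 15, 16, 25, 33]
Extract 9: [-2, -2, 9, 15, 16, 25, 33]
Extract -2: [-2, -2, 9, 15, 16, 25, 33]


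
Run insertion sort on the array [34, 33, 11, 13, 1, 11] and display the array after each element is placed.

First element 34 is already 'sorted'
Insert 33: shifted 1 elements -> [33, 34, 11, 13, 1, 11]
Insert 11: shifted 2 elements -> [11, 33, 34, 13, 1, 11]
Insert 13: shifted 2 elements -> [11, 13, 33, 34, 1, 11]
Insert 1: shifted 4 elements -> [1, 11, 13, 33, 34, 11]
Insert 11: shifted 3 elements -> [1, 11, 11, 13, 33, 34]


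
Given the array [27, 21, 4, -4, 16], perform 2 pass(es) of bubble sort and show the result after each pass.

After pass 1: [21, 4, -4, 16, 27] (4 swaps)
After pass 2: [4, -4, 16, 21, 27] (3 swaps)
Total swaps: 7


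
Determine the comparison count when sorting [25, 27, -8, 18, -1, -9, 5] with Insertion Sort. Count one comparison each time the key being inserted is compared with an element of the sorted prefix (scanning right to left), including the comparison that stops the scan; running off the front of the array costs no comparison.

Insert 27: 25 <= 27 (stop) = 1 comparison(s) -> [25, 27, -8, 18, -1, -9, 5]
Insert -8: 27 > -8 (shift), 25 > -8 (shift), reached front = 2 comparison(s) -> [-8, 25, 27, 18, -1, -9, 5]
Insert 18: 27 > 18 (shift), 25 > 18 (shift), -8 <= 18 (stop) = 3 comparison(s) -> [-8, 18, 25, 27, -1, -9, 5]
Insert -1: 27 > -1 (shift), 25 > -1 (shift), 18 > -1 (shift), -8 <= -1 (stop) = 4 comparison(s) -> [-8, -1, 18, 25, 27, -9, 5]
Insert -9: 27 > -9 (shift), 25 > -9 (shift), 18 > -9 (shift), -1 > -9 (shift), -8 > -9 (shift), reached front = 5 comparison(s) -> [-9, -8, -1, 18, 25, 27, 5]
Insert 5: 27 > 5 (shift), 25 > 5 (shift), 18 > 5 (shift), -1 <= 5 (stop) = 4 comparison(s) -> [-9, -8, -1, 5, 18, 25, 27]
Total comparisons: 1 + 2 + 3 + 4 + 5 + 4 = 19


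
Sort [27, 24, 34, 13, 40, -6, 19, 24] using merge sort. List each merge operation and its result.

Divide and conquer:
  Merge [27] + [24] -> [24, 27]
  Merge [34] + [13] -> [13, 34]
  Merge [24, 27] + [13, 34] -> [13, 24, 27, 34]
  Merge [40] + [-6] -> [-6, 40]
  Merge [19] + [24] -> [19, 24]
  Merge [-6, 40] + [19, 24] -> [-6, 19, 24, 40]
  Merge [13, 24, 27, 34] + [-6, 19, 24, 40] -> [-6, 13, 19, 24, 24, 27, 34, 40]


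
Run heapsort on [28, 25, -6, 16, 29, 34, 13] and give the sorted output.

Build heap: [34, 29, 28, 16, 25, -6, 13]
Extract 34: [29, 25, 28, 16, 13, -6, 34]
Extract 29: [28, 25, -6, 16, 13, 29, 34]
Extract 28: [25, 16, -6, 13, 28, 29, 34]
Extract 25: [16, 13, -6, 25, 28, 29, 34]
Extract 16: [13, -6, 16, 25, 28, 29, 34]
Extract 13: [-6, 13, 16, 25, 28, 29, 34]


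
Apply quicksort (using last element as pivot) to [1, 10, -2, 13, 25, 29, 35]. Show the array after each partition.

Partition 1: pivot=35 at index 6 -> [1, 10, -2, 13, 25, 29, 35]
Partition 2: pivot=29 at index 5 -> [1, 10, -2, 13, 25, 29, 35]
Partition 3: pivot=25 at index 4 -> [1, 10, -2, 13, 25, 29, 35]
Partition 4: pivot=13 at index 3 -> [1, 10, -2, 13, 25, 29, 35]
Partition 5: pivot=-2 at index 0 -> [-2, 10, 1, 13, 25, 29, 35]
Partition 6: pivot=1 at index 1 -> [-2, 1, 10, 13, 25, 29, 35]


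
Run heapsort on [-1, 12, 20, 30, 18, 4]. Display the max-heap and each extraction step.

Build heap: [30, 18, 20, 12, -1, 4]
Extract 30: [20, 18, 4, 12, -1, 30]
Extract 20: [18, 12, 4, -1, 20, 30]
Extract 18: [12, -1, 4, 18, 20, 30]
Extract 12: [4, -1, 12, 18, 20, 30]
Extract 4: [-1, 4, 12, 18, 20, 30]


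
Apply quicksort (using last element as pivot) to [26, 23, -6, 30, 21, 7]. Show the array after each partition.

Partition 1: pivot=7 at index 1 -> [-6, 7, 26, 30, 21, 23]
Partition 2: pivot=23 at index 3 -> [-6, 7, 21, 23, 26, 30]
Partition 3: pivot=30 at index 5 -> [-6, 7, 21, 23, 26, 30]


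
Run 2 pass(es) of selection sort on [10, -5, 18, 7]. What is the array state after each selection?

Pass 1: Select minimum -5 at index 1, swap -> [-5, 10, 18, 7]
Pass 2: Select minimum 7 at index 3, swap -> [-5, 7, 18, 10]


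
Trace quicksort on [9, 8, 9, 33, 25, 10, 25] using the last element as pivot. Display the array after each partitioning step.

Partition 1: pivot=25 at index 5 -> [9, 8, 9, 25, 10, 25, 33]
Partition 2: pivot=10 at index 3 -> [9, 8, 9, 10, 25, 25, 33]
Partition 3: pivot=9 at index 2 -> [9, 8, 9, 10, 25, 25, 33]
Partition 4: pivot=8 at index 0 -> [8, 9, 9, 10, 25, 25, 33]


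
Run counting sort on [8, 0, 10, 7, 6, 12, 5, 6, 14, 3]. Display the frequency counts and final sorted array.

Count array: [1, 0, 0, 1, 0, 1, 2, 1, 1, 0, 1, 0, 1, 0, 1]
(count[i] = number of elements equal to i)
Cumulative count: [1, 1, 1, 2, 2, 3, 5, 6, 7, 7, 8, 8, 9, 9, 10]
Sorted: [0, 3, 5, 6, 6, 7, 8, 10, 12, 14]


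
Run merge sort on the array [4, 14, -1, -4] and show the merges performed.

Divide and conquer:
  Merge [4] + [14] -> [4, 14]
  Merge [-1] + [-4] -> [-4, -1]
  Merge [4, 14] + [-4, -1] -> [-4, -1, 4, 14]


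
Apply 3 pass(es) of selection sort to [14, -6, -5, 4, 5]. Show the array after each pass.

Pass 1: Select minimum -6 at index 1, swap -> [-6, 14, -5, 4, 5]
Pass 2: Select minimum -5 at index 2, swap -> [-6, -5, 14, 4, 5]
Pass 3: Select minimum 4 at index 3, swap -> [-6, -5, 4, 14, 5]


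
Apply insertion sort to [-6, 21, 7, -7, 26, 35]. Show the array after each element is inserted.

First element -6 is already 'sorted'
Insert 21: shifted 0 elements -> [-6, 21, 7, -7, 26, 35]
Insert 7: shifted 1 elements -> [-6, 7, 21, -7, 26, 35]
Insert -7: shifted 3 elements -> [-7, -6, 7, 21, 26, 35]
Insert 26: shifted 0 elements -> [-7, -6, 7, 21, 26, 35]
Insert 35: shifted 0 elements -> [-7, -6, 7, 21, 26, 35]


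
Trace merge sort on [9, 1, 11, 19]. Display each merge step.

Divide and conquer:
  Merge [9] + [1] -> [1, 9]
  Merge [11] + [19] -> [11, 19]
  Merge [1, 9] + [11, 19] -> [1, 9, 11, 19]


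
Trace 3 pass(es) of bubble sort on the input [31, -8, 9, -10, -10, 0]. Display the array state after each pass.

After pass 1: [-8, 9, -10, -10, 0, 31] (5 swaps)
After pass 2: [-8, -10, -10, 0, 9, 31] (3 swaps)
After pass 3: [-10, -10, -8, 0, 9, 31] (2 swaps)
Total swaps: 10


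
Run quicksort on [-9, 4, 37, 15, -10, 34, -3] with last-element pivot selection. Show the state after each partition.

Partition 1: pivot=-3 at index 2 -> [-9, -10, -3, 15, 4, 34, 37]
Partition 2: pivot=-10 at index 0 -> [-10, -9, -3, 15, 4, 34, 37]
Partition 3: pivot=37 at index 6 -> [-10, -9, -3, 15, 4, 34, 37]
Partition 4: pivot=34 at index 5 -> [-10, -9, -3, 15, 4, 34, 37]
Partition 5: pivot=4 at index 3 -> [-10, -9, -3, 4, 15, 34, 37]


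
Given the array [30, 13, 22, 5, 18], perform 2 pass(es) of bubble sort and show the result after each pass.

After pass 1: [13, 22, 5, 18, 30] (4 swaps)
After pass 2: [13, 5, 18, 22, 30] (2 swaps)
Total swaps: 6


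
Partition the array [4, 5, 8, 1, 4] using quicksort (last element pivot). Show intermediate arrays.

Partition 1: pivot=4 at index 2 -> [4, 1, 4, 5, 8]
Partition 2: pivot=1 at index 0 -> [1, 4, 4, 5, 8]
Partition 3: pivot=8 at index 4 -> [1, 4, 4, 5, 8]


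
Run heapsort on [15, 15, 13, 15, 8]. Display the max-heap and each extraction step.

Build heap: [15, 15, 13, 15, 8]
Extract 15: [15, 15, 13, 8, 15]
Extract 15: [15, 8, 13, 15, 15]
Extract 15: [13, 8, 15, 15, 15]
Extract 13: [8, 13, 15, 15, 15]


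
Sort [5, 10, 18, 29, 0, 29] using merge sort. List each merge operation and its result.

Divide and conquer:
  Merge [10] + [18] -> [10, 18]
  Merge [5] + [10, 18] -> [5, 10, 18]
  Merge [0] + [29] -> [0, 29]
  Merge [29] + [0, 29] -> [0, 29, 29]
  Merge [5, 10, 18] + [0, 29, 29] -> [0, 5, 10, 18, 29, 29]


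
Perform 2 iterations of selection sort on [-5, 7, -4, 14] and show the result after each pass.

Pass 1: Select minimum -5 at index 0, swap -> [-5, 7, -4, 14]
Pass 2: Select minimum -4 at index 2, swap -> [-5, -4, 7, 14]


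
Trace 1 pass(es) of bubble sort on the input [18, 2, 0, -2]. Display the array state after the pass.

After pass 1: [2, 0, -2, 18] (3 swaps)
Total swaps: 3


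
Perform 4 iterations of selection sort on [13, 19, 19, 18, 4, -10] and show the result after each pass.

Pass 1: Select minimum -10 at index 5, swap -> [-10, 19, 19, 18, 4, 13]
Pass 2: Select minimum 4 at index 4, swap -> [-10, 4, 19, 18, 19, 13]
Pass 3: Select minimum 13 at index 5, swap -> [-10, 4, 13, 18, 19, 19]
Pass 4: Select minimum 18 at index 3, swap -> [-10, 4, 13, 18, 19, 19]


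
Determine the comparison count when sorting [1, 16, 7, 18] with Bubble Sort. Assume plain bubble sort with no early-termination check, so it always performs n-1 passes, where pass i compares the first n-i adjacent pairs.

Pass 1: compare adjacent pairs (0,1)..(2,3) = 3 comparison(s), 1 swap(s) -> [1, 7, 16, 18]
Pass 2: compare adjacent pairs (0,1)..(1,2) = 2 comparison(s), 0 swap(s) -> [1, 7, 16, 18]
Pass 3: compare adjacent pairs (0,1)..(0,1) = 1 comparison(s), 0 swap(s) -> [1, 7, 16, 18]
Total comparisons: 3 + 2 + 1 = 6


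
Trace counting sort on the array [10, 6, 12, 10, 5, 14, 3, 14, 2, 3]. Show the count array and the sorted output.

Count array: [0, 0, 1, 2, 0, 1, 1, 0, 0, 0, 2, 0, 1, 0, 2]
(count[i] = number of elements equal to i)
Cumulative count: [0, 0, 1, 3, 3, 4, 5, 5, 5, 5, 7, 7, 8, 8, 10]
Sorted: [2, 3, 3, 5, 6, 10, 10, 12, 14, 14]


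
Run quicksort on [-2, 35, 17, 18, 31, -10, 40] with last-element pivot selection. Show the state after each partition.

Partition 1: pivot=40 at index 6 -> [-2, 35, 17, 18, 31, -10, 40]
Partition 2: pivot=-10 at index 0 -> [-10, 35, 17, 18, 31, -2, 40]
Partition 3: pivot=-2 at index 1 -> [-10, -2, 17, 18, 31, 35, 40]
Partition 4: pivot=35 at index 5 -> [-10, -2, 17, 18, 31, 35, 40]
Partition 5: pivot=31 at index 4 -> [-10, -2, 17, 18, 31, 35, 40]
Partition 6: pivot=18 at index 3 -> [-10, -2, 17, 18, 31, 35, 40]


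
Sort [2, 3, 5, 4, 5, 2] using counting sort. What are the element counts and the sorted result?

Count array: [0, 0, 2, 1, 1, 2]
(count[i] = number of elements equal to i)
Cumulative count: [0, 0, 2, 3, 4, 6]
Sorted: [2, 2, 3, 4, 5, 5]


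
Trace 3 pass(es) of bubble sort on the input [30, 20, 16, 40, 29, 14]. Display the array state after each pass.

After pass 1: [20, 16, 30, 29, 14, 40] (4 swaps)
After pass 2: [16, 20, 29, 14, 30, 40] (3 swaps)
After pass 3: [16, 20, 14, 29, 30, 40] (1 swaps)
Total swaps: 8


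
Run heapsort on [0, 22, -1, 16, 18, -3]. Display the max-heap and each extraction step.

Build heap: [22, 18, -1, 16, 0, -3]
Extract 22: [18, 16, -1, -3, 0, 22]
Extract 18: [16, 0, -1, -3, 18, 22]
Extract 16: [0, -3, -1, 16, 18, 22]
Extract 0: [-1, -3, 0, 16, 18, 22]
Extract -1: [-3, -1, 0, 16, 18, 22]


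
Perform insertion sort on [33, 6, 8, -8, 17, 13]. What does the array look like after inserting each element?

First element 33 is already 'sorted'
Insert 6: shifted 1 elements -> [6, 33, 8, -8, 17, 13]
Insert 8: shifted 1 elements -> [6, 8, 33, -8, 17, 13]
Insert -8: shifted 3 elements -> [-8, 6, 8, 33, 17, 13]
Insert 17: shifted 1 elements -> [-8, 6, 8, 17, 33, 13]
Insert 13: shifted 2 elements -> [-8, 6, 8, 13, 17, 33]


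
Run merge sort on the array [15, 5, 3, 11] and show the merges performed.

Divide and conquer:
  Merge [15] + [5] -> [5, 15]
  Merge [3] + [11] -> [3, 11]
  Merge [5, 15] + [3, 11] -> [3, 5, 11, 15]


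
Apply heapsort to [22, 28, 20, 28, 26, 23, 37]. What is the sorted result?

Build heap: [37, 28, 23, 28, 26, 22, 20]
Extract 37: [28, 28, 23, 20, 26, 22, 37]
Extract 28: [28, 26, 23, 20, 22, 28, 37]
Extract 28: [26, 22, 23, 20, 28, 28, 37]
Extract 26: [23, 22, 20, 26, 28, 28, 37]
Extract 23: [22, 20, 23, 26, 28, 28, 37]
Extract 22: [20, 22, 23, 26, 28, 28, 37]


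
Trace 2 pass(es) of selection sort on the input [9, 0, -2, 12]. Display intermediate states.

Pass 1: Select minimum -2 at index 2, swap -> [-2, 0, 9, 12]
Pass 2: Select minimum 0 at index 1, swap -> [-2, 0, 9, 12]


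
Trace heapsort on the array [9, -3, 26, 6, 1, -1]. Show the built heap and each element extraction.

Build heap: [26, 6, 9, -3, 1, -1]
Extract 26: [9, 6, -1, -3, 1, 26]
Extract 9: [6, 1, -1, -3, 9, 26]
Extract 6: [1, -3, -1, 6, 9, 26]
Extract 1: [-1, -3, 1, 6, 9, 26]
Extract -1: [-3, -1, 1, 6, 9, 26]


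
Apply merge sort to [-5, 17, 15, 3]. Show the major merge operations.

Divide and conquer:
  Merge [-5] + [17] -> [-5, 17]
  Merge [15] + [3] -> [3, 15]
  Merge [-5, 17] + [3, 15] -> [-5, 3, 15, 17]


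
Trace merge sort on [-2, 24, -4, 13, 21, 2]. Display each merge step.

Divide and conquer:
  Merge [24] + [-4] -> [-4, 24]
  Merge [-2] + [-4, 24] -> [-4, -2, 24]
  Merge [21] + [2] -> [2, 21]
  Merge [13] + [2, 21] -> [2, 13, 21]
  Merge [-4, -2, 24] + [2, 13, 21] -> [-4, -2, 2, 13, 21, 24]


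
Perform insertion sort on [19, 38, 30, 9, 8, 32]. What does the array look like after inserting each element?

First element 19 is already 'sorted'
Insert 38: shifted 0 elements -> [19, 38, 30, 9, 8, 32]
Insert 30: shifted 1 elements -> [19, 30, 38, 9, 8, 32]
Insert 9: shifted 3 elements -> [9, 19, 30, 38, 8, 32]
Insert 8: shifted 4 elements -> [8, 9, 19, 30, 38, 32]
Insert 32: shifted 1 elements -> [8, 9, 19, 30, 32, 38]


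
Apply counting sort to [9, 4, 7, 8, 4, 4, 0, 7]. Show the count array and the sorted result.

Count array: [1, 0, 0, 0, 3, 0, 0, 2, 1, 1]
(count[i] = number of elements equal to i)
Cumulative count: [1, 1, 1, 1, 4, 4, 4, 6, 7, 8]
Sorted: [0, 4, 4, 4, 7, 7, 8, 9]


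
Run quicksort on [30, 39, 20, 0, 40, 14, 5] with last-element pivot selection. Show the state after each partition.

Partition 1: pivot=5 at index 1 -> [0, 5, 20, 30, 40, 14, 39]
Partition 2: pivot=39 at index 5 -> [0, 5, 20, 30, 14, 39, 40]
Partition 3: pivot=14 at index 2 -> [0, 5, 14, 30, 20, 39, 40]
Partition 4: pivot=20 at index 3 -> [0, 5, 14, 20, 30, 39, 40]


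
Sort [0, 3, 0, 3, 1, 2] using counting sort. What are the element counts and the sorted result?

Count array: [2, 1, 1, 2]
(count[i] = number of elements equal to i)
Cumulative count: [2, 3, 4, 6]
Sorted: [0, 0, 1, 2, 3, 3]


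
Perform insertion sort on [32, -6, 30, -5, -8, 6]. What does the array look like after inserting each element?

First element 32 is already 'sorted'
Insert -6: shifted 1 elements -> [-6, 32, 30, -5, -8, 6]
Insert 30: shifted 1 elements -> [-6, 30, 32, -5, -8, 6]
Insert -5: shifted 2 elements -> [-6, -5, 30, 32, -8, 6]
Insert -8: shifted 4 elements -> [-8, -6, -5, 30, 32, 6]
Insert 6: shifted 2 elements -> [-8, -6, -5, 6, 30, 32]


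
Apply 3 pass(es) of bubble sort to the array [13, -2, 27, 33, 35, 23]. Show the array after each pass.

After pass 1: [-2, 13, 27, 33, 23, 35] (2 swaps)
After pass 2: [-2, 13, 27, 23, 33, 35] (1 swaps)
After pass 3: [-2, 13, 23, 27, 33, 35] (1 swaps)
Total swaps: 4


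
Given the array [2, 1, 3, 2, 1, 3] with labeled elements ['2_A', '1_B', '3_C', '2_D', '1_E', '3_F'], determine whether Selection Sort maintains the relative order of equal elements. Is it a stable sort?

Trace Selection Sort on the labeled array (the key is the number; the letter only tracks identity):
  Pass 1: minimum of unsorted part is 1_B at index 1; swap it with 2_A at index 0 -> [1_B, 2_A, 3_C, 2_D, 1_E, 3_F]
  Pass 2: minimum of unsorted part is 1_E at index 4; swap it with 2_A at index 1 -> [1_B, 1_E, 3_C, 2_D, 2_A, 3_F]
  Pass 3: minimum of unsorted part is 2_D at index 3; swap it with 3_C at index 2 -> [1_B, 1_E, 2_D, 3_C, 2_A, 3_F]
  Pass 4: minimum of unsorted part is 2_A at index 4; swap it with 3_C at index 3 -> [1_B, 1_E, 2_D, 2_A, 3_C, 3_F]
  Pass 5: minimum 3_C is already at index 4; no swap -> [1_B, 1_E, 2_D, 2_A, 3_C, 3_F]
Final order: [1_B, 1_E, 2_D, 2_A, 3_C, 3_F]
Equal keys:
  value 1: originally 1_B, 1_E; after sorting 1_B, 1_E -> order preserved
  value 2: originally 2_A, 2_D; after sorting 2_D, 2_A -> order changed
  value 3: originally 3_C, 3_F; after sorting 3_C, 3_F -> order preserved
Equal keys were reordered, so Selection Sort is not stable: the long-range swap that moves the minimum into place can carry an element past an equal key. (One such input is enough; an unstable sort may happen to preserve order on other inputs, but it gives no guarantee.)
Answer: Not stable


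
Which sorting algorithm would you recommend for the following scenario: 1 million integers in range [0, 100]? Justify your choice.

Best choice: Counting sort
Reason: O(n + k) where k=100 is small; linear time beats O(n log n)


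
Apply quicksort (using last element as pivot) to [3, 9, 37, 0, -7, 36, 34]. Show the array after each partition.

Partition 1: pivot=34 at index 4 -> [3, 9, 0, -7, 34, 36, 37]
Partition 2: pivot=-7 at index 0 -> [-7, 9, 0, 3, 34, 36, 37]
Partition 3: pivot=3 at index 2 -> [-7, 0, 3, 9, 34, 36, 37]
Partition 4: pivot=37 at index 6 -> [-7, 0, 3, 9, 34, 36, 37]


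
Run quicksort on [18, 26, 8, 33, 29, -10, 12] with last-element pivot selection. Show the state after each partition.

Partition 1: pivot=12 at index 2 -> [8, -10, 12, 33, 29, 26, 18]
Partition 2: pivot=-10 at index 0 -> [-10, 8, 12, 33, 29, 26, 18]
Partition 3: pivot=18 at index 3 -> [-10, 8, 12, 18, 29, 26, 33]
Partition 4: pivot=33 at index 6 -> [-10, 8, 12, 18, 29, 26, 33]
Partition 5: pivot=26 at index 4 -> [-10, 8, 12, 18, 26, 29, 33]


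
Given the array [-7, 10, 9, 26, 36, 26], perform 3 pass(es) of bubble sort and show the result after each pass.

After pass 1: [-7, 9, 10, 26, 26, 36] (2 swaps)
After pass 2: [-7, 9, 10, 26, 26, 36] (0 swaps)
After pass 3: [-7, 9, 10, 26, 26, 36] (0 swaps)
Total swaps: 2


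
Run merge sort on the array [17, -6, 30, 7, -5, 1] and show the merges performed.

Divide and conquer:
  Merge [-6] + [30] -> [-6, 30]
  Merge [17] + [-6, 30] -> [-6, 17, 30]
  Merge [-5] + [1] -> [-5, 1]
  Merge [7] + [-5, 1] -> [-5, 1, 7]
  Merge [-6, 17, 30] + [-5, 1, 7] -> [-6, -5, 1, 7, 17, 30]


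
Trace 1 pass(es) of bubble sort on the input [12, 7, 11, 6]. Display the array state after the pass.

After pass 1: [7, 11, 6, 12] (3 swaps)
Total swaps: 3


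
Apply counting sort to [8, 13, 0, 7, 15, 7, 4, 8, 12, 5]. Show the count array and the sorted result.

Count array: [1, 0, 0, 0, 1, 1, 0, 2, 2, 0, 0, 0, 1, 1, 0, 1]
(count[i] = number of elements equal to i)
Cumulative count: [1, 1, 1, 1, 2, 3, 3, 5, 7, 7, 7, 7, 8, 9, 9, 10]
Sorted: [0, 4, 5, 7, 7, 8, 8, 12, 13, 15]


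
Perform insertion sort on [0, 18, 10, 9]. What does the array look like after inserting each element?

First element 0 is already 'sorted'
Insert 18: shifted 0 elements -> [0, 18, 10, 9]
Insert 10: shifted 1 elements -> [0, 10, 18, 9]
Insert 9: shifted 2 elements -> [0, 9, 10, 18]


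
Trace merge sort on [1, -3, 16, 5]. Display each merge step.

Divide and conquer:
  Merge [1] + [-3] -> [-3, 1]
  Merge [16] + [5] -> [5, 16]
  Merge [-3, 1] + [5, 16] -> [-3, 1, 5, 16]


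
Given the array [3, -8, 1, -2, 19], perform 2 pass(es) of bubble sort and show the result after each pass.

After pass 1: [-8, 1, -2, 3, 19] (3 swaps)
After pass 2: [-8, -2, 1, 3, 19] (1 swaps)
Total swaps: 4


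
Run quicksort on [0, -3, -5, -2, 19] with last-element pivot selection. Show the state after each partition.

Partition 1: pivot=19 at index 4 -> [0, -3, -5, -2, 19]
Partition 2: pivot=-2 at index 2 -> [-3, -5, -2, 0, 19]
Partition 3: pivot=-5 at index 0 -> [-5, -3, -2, 0, 19]


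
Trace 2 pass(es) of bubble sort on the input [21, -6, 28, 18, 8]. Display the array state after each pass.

After pass 1: [-6, 21, 18, 8, 28] (3 swaps)
After pass 2: [-6, 18, 8, 21, 28] (2 swaps)
Total swaps: 5


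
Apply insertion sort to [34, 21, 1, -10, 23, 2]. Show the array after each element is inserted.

First element 34 is already 'sorted'
Insert 21: shifted 1 elements -> [21, 34, 1, -10, 23, 2]
Insert 1: shifted 2 elements -> [1, 21, 34, -10, 23, 2]
Insert -10: shifted 3 elements -> [-10, 1, 21, 34, 23, 2]
Insert 23: shifted 1 elements -> [-10, 1, 21, 23, 34, 2]
Insert 2: shifted 3 elements -> [-10, 1, 2, 21, 23, 34]


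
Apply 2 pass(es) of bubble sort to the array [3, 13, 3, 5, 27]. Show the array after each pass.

After pass 1: [3, 3, 5, 13, 27] (2 swaps)
After pass 2: [3, 3, 5, 13, 27] (0 swaps)
Total swaps: 2


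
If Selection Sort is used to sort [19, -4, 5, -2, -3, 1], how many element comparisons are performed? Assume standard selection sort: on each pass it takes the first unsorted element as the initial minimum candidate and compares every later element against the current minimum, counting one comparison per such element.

Pass 1: scan indices 1..5 for the minimum = 5 comparison(s); min is -4, place at index 0 -> [-4, 19, 5, -2, -3, 1]
Pass 2: scan indices 2..5 for the minimum = 4 comparison(s); min is -3, place at index 1 -> [-4, -3, 5, -2, 19, 1]
Pass 3: scan indices 3..5 for the minimum = 3 comparison(s); min is -2, place at index 2 -> [-4, -3, -2, 5, 19, 1]
Pass 4: scan indices 4..5 for the minimum = 2 comparison(s); min is 1, place at index 3 -> [-4, -3, -2, 1, 19, 5]
Pass 5: scan indices 5..5 for the minimum = 1 comparison(s); min is 5, place at index 4 -> [-4, -3, -2, 1, 5, 19]
Selection sort always scans the whole unsorted suffix, so the count is (n-1) + (n-2) + ... + 1 = n(n-1)/2 = 6*5/2 = 15 regardless of the input order.
Total comparisons: 5 + 4 + 3 + 2 + 1 = 15


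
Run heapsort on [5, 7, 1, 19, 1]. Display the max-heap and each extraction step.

Build heap: [19, 7, 1, 5, 1]
Extract 19: [7, 5, 1, 1, 19]
Extract 7: [5, 1, 1, 7, 19]
Extract 5: [1, 1, 5, 7, 19]
Extract 1: [1, 1, 5, 7, 19]


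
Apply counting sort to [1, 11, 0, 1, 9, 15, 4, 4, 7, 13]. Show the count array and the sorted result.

Count array: [1, 2, 0, 0, 2, 0, 0, 1, 0, 1, 0, 1, 0, 1, 0, 1]
(count[i] = number of elements equal to i)
Cumulative count: [1, 3, 3, 3, 5, 5, 5, 6, 6, 7, 7, 8, 8, 9, 9, 10]
Sorted: [0, 1, 1, 4, 4, 7, 9, 11, 13, 15]


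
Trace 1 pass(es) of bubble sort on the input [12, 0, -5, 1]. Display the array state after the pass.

After pass 1: [0, -5, 1, 12] (3 swaps)
Total swaps: 3


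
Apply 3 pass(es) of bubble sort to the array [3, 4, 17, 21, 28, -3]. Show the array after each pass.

After pass 1: [3, 4, 17, 21, -3, 28] (1 swaps)
After pass 2: [3, 4, 17, -3, 21, 28] (1 swaps)
After pass 3: [3, 4, -3, 17, 21, 28] (1 swaps)
Total swaps: 3


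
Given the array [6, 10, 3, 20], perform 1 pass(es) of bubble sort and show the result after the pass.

After pass 1: [6, 3, 10, 20] (1 swaps)
Total swaps: 1


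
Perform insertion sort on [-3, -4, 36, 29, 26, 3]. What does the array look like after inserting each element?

First element -3 is already 'sorted'
Insert -4: shifted 1 elements -> [-4, -3, 36, 29, 26, 3]
Insert 36: shifted 0 elements -> [-4, -3, 36, 29, 26, 3]
Insert 29: shifted 1 elements -> [-4, -3, 29, 36, 26, 3]
Insert 26: shifted 2 elements -> [-4, -3, 26, 29, 36, 3]
Insert 3: shifted 3 elements -> [-4, -3, 3, 26, 29, 36]


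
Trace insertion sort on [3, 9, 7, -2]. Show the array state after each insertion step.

First element 3 is already 'sorted'
Insert 9: shifted 0 elements -> [3, 9, 7, -2]
Insert 7: shifted 1 elements -> [3, 7, 9, -2]
Insert -2: shifted 3 elements -> [-2, 3, 7, 9]


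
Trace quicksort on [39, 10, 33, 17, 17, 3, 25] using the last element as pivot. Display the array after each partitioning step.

Partition 1: pivot=25 at index 4 -> [10, 17, 17, 3, 25, 39, 33]
Partition 2: pivot=3 at index 0 -> [3, 17, 17, 10, 25, 39, 33]
Partition 3: pivot=10 at index 1 -> [3, 10, 17, 17, 25, 39, 33]
Partition 4: pivot=17 at index 3 -> [3, 10, 17, 17, 25, 39, 33]
Partition 5: pivot=33 at index 5 -> [3, 10, 17, 17, 25, 33, 39]
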